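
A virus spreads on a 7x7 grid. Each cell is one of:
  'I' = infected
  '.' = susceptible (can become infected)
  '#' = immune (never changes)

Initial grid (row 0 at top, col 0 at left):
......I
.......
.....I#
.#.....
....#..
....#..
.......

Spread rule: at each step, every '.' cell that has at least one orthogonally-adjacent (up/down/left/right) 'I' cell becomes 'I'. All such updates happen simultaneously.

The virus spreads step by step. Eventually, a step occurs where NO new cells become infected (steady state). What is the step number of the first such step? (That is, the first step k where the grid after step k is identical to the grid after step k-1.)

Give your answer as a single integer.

Answer: 10

Derivation:
Step 0 (initial): 2 infected
Step 1: +5 new -> 7 infected
Step 2: +6 new -> 13 infected
Step 3: +6 new -> 19 infected
Step 4: +7 new -> 26 infected
Step 5: +7 new -> 33 infected
Step 6: +6 new -> 39 infected
Step 7: +3 new -> 42 infected
Step 8: +2 new -> 44 infected
Step 9: +1 new -> 45 infected
Step 10: +0 new -> 45 infected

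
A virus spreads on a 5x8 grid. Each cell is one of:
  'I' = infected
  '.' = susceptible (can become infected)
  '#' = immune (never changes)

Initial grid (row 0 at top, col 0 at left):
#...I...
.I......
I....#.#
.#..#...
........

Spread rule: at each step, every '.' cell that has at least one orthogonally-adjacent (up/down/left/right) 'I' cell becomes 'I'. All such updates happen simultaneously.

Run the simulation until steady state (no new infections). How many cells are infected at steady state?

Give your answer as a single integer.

Answer: 35

Derivation:
Step 0 (initial): 3 infected
Step 1: +8 new -> 11 infected
Step 2: +7 new -> 18 infected
Step 3: +5 new -> 23 infected
Step 4: +4 new -> 27 infected
Step 5: +2 new -> 29 infected
Step 6: +4 new -> 33 infected
Step 7: +2 new -> 35 infected
Step 8: +0 new -> 35 infected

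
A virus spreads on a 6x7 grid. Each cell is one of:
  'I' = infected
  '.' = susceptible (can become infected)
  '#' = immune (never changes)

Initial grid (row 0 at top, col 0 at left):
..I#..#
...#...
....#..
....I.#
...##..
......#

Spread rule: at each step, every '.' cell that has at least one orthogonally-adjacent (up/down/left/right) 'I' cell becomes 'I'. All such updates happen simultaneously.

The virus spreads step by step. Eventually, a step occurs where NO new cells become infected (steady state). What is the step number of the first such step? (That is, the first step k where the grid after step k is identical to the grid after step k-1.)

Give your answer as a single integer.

Answer: 7

Derivation:
Step 0 (initial): 2 infected
Step 1: +4 new -> 6 infected
Step 2: +7 new -> 13 infected
Step 3: +8 new -> 21 infected
Step 4: +8 new -> 29 infected
Step 5: +4 new -> 33 infected
Step 6: +1 new -> 34 infected
Step 7: +0 new -> 34 infected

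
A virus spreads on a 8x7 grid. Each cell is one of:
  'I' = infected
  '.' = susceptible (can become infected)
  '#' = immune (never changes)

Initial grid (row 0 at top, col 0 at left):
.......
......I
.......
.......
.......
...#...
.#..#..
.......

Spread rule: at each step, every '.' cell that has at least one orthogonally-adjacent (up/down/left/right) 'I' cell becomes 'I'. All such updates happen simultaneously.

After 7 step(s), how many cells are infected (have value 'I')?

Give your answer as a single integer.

Step 0 (initial): 1 infected
Step 1: +3 new -> 4 infected
Step 2: +4 new -> 8 infected
Step 3: +5 new -> 13 infected
Step 4: +6 new -> 19 infected
Step 5: +7 new -> 26 infected
Step 6: +8 new -> 34 infected
Step 7: +5 new -> 39 infected

Answer: 39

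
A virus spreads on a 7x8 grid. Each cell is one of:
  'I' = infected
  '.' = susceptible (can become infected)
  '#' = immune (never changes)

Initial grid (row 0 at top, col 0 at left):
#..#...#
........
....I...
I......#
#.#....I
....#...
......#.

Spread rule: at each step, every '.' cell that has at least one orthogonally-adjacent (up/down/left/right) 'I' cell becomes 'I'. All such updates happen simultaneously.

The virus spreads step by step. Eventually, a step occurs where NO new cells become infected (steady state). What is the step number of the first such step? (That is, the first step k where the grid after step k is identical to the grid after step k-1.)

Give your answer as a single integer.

Answer: 6

Derivation:
Step 0 (initial): 3 infected
Step 1: +8 new -> 11 infected
Step 2: +16 new -> 27 infected
Step 3: +8 new -> 35 infected
Step 4: +9 new -> 44 infected
Step 5: +4 new -> 48 infected
Step 6: +0 new -> 48 infected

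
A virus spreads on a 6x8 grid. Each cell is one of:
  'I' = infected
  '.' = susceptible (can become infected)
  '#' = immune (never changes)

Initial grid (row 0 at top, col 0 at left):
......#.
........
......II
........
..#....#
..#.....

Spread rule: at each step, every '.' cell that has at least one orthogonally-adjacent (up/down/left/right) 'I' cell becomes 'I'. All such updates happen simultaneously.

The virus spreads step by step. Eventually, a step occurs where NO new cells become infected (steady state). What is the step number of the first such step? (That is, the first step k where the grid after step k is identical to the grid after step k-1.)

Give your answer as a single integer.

Step 0 (initial): 2 infected
Step 1: +5 new -> 7 infected
Step 2: +5 new -> 12 infected
Step 3: +6 new -> 18 infected
Step 4: +7 new -> 25 infected
Step 5: +6 new -> 31 infected
Step 6: +5 new -> 36 infected
Step 7: +4 new -> 40 infected
Step 8: +3 new -> 43 infected
Step 9: +1 new -> 44 infected
Step 10: +0 new -> 44 infected

Answer: 10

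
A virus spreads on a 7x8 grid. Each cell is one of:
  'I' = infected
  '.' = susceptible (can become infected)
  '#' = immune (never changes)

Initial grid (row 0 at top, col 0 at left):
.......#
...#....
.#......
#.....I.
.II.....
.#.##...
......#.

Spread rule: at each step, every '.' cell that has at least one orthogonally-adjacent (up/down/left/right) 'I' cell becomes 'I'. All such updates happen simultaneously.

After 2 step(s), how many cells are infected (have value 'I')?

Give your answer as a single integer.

Answer: 24

Derivation:
Step 0 (initial): 3 infected
Step 1: +9 new -> 12 infected
Step 2: +12 new -> 24 infected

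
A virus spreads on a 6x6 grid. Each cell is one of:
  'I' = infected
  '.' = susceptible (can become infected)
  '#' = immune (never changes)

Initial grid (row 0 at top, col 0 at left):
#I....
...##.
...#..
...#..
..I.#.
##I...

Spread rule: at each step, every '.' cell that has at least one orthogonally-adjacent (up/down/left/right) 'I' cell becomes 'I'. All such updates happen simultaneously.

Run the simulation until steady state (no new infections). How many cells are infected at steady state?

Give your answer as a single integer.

Step 0 (initial): 3 infected
Step 1: +6 new -> 9 infected
Step 2: +8 new -> 17 infected
Step 3: +4 new -> 21 infected
Step 4: +2 new -> 23 infected
Step 5: +2 new -> 25 infected
Step 6: +2 new -> 27 infected
Step 7: +1 new -> 28 infected
Step 8: +0 new -> 28 infected

Answer: 28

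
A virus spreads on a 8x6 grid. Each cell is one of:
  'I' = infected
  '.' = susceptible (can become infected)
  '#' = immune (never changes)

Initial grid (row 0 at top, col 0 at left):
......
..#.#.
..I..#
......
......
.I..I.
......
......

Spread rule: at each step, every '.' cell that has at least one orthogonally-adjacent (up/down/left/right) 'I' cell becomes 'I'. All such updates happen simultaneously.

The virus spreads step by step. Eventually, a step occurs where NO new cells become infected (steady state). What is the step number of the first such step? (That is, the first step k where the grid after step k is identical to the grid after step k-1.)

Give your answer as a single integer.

Answer: 7

Derivation:
Step 0 (initial): 3 infected
Step 1: +11 new -> 14 infected
Step 2: +17 new -> 31 infected
Step 3: +9 new -> 40 infected
Step 4: +3 new -> 43 infected
Step 5: +1 new -> 44 infected
Step 6: +1 new -> 45 infected
Step 7: +0 new -> 45 infected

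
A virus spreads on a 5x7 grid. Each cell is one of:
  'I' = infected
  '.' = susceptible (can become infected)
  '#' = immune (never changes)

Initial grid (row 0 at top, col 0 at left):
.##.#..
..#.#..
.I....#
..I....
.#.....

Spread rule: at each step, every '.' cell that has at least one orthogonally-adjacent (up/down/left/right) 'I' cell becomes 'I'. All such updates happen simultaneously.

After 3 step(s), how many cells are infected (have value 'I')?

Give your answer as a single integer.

Answer: 19

Derivation:
Step 0 (initial): 2 infected
Step 1: +6 new -> 8 infected
Step 2: +5 new -> 13 infected
Step 3: +6 new -> 19 infected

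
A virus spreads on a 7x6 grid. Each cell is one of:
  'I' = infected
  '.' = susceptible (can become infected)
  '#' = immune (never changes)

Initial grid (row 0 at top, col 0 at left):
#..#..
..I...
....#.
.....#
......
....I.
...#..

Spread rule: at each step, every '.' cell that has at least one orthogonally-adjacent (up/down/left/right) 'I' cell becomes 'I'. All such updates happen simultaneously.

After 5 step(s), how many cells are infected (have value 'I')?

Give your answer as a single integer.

Step 0 (initial): 2 infected
Step 1: +8 new -> 10 infected
Step 2: +11 new -> 21 infected
Step 3: +8 new -> 29 infected
Step 4: +6 new -> 35 infected
Step 5: +2 new -> 37 infected

Answer: 37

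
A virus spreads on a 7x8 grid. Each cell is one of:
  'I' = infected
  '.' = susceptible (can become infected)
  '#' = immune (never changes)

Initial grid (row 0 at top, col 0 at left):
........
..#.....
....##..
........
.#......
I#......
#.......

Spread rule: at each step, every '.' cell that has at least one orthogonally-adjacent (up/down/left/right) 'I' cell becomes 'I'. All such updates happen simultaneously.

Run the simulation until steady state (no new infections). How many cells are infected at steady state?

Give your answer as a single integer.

Step 0 (initial): 1 infected
Step 1: +1 new -> 2 infected
Step 2: +1 new -> 3 infected
Step 3: +2 new -> 5 infected
Step 4: +3 new -> 8 infected
Step 5: +5 new -> 13 infected
Step 6: +5 new -> 18 infected
Step 7: +6 new -> 24 infected
Step 8: +7 new -> 31 infected
Step 9: +7 new -> 38 infected
Step 10: +6 new -> 44 infected
Step 11: +4 new -> 48 infected
Step 12: +2 new -> 50 infected
Step 13: +0 new -> 50 infected

Answer: 50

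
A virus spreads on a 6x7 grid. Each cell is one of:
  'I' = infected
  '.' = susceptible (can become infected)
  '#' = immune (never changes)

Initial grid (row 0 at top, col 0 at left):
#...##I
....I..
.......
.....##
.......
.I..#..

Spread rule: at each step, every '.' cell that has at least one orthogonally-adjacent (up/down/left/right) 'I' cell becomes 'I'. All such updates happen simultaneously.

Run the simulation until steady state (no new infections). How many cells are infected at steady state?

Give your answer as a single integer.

Answer: 36

Derivation:
Step 0 (initial): 3 infected
Step 1: +7 new -> 10 infected
Step 2: +10 new -> 20 infected
Step 3: +9 new -> 29 infected
Step 4: +4 new -> 33 infected
Step 5: +2 new -> 35 infected
Step 6: +1 new -> 36 infected
Step 7: +0 new -> 36 infected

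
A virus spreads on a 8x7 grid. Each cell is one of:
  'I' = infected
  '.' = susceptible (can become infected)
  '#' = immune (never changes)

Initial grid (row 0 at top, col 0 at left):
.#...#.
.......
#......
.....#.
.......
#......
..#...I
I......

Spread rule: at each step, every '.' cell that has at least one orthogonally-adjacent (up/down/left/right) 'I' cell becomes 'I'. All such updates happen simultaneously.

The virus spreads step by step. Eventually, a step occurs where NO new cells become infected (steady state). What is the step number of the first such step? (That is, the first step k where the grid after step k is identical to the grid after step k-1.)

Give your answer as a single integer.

Step 0 (initial): 2 infected
Step 1: +5 new -> 7 infected
Step 2: +6 new -> 13 infected
Step 3: +7 new -> 20 infected
Step 4: +5 new -> 25 infected
Step 5: +7 new -> 32 infected
Step 6: +7 new -> 39 infected
Step 7: +4 new -> 43 infected
Step 8: +4 new -> 47 infected
Step 9: +3 new -> 50 infected
Step 10: +0 new -> 50 infected

Answer: 10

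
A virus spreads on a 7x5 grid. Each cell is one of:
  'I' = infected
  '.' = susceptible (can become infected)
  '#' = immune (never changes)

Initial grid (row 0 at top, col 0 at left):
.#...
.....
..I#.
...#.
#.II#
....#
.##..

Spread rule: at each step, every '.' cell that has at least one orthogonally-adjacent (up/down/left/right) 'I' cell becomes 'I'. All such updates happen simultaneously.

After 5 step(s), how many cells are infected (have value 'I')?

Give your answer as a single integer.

Answer: 27

Derivation:
Step 0 (initial): 3 infected
Step 1: +6 new -> 9 infected
Step 2: +7 new -> 16 infected
Step 3: +6 new -> 22 infected
Step 4: +4 new -> 26 infected
Step 5: +1 new -> 27 infected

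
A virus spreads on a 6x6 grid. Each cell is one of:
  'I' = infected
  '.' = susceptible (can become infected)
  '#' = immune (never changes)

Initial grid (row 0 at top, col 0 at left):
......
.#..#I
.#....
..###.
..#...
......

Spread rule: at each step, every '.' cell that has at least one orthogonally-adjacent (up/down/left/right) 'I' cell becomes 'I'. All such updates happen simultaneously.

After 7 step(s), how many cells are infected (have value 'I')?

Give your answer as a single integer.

Answer: 22

Derivation:
Step 0 (initial): 1 infected
Step 1: +2 new -> 3 infected
Step 2: +3 new -> 6 infected
Step 3: +3 new -> 9 infected
Step 4: +5 new -> 14 infected
Step 5: +4 new -> 18 infected
Step 6: +2 new -> 20 infected
Step 7: +2 new -> 22 infected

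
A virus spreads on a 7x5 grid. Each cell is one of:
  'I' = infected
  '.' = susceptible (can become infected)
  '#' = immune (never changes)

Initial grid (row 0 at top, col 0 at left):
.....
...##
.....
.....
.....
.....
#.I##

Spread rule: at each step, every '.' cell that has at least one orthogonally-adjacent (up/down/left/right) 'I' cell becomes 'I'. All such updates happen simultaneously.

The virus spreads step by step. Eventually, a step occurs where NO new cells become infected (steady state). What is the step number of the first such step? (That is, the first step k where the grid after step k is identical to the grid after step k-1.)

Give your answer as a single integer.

Answer: 9

Derivation:
Step 0 (initial): 1 infected
Step 1: +2 new -> 3 infected
Step 2: +3 new -> 6 infected
Step 3: +5 new -> 11 infected
Step 4: +5 new -> 16 infected
Step 5: +5 new -> 21 infected
Step 6: +4 new -> 25 infected
Step 7: +3 new -> 28 infected
Step 8: +2 new -> 30 infected
Step 9: +0 new -> 30 infected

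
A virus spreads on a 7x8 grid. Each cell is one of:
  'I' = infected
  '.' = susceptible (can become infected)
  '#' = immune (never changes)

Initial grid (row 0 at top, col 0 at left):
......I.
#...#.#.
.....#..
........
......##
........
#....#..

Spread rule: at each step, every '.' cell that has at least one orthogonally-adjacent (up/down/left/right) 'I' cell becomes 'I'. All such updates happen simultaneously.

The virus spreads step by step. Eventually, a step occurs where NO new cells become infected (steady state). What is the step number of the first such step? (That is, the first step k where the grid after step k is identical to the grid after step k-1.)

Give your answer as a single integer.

Answer: 12

Derivation:
Step 0 (initial): 1 infected
Step 1: +2 new -> 3 infected
Step 2: +3 new -> 6 infected
Step 3: +2 new -> 8 infected
Step 4: +4 new -> 12 infected
Step 5: +4 new -> 16 infected
Step 6: +6 new -> 22 infected
Step 7: +5 new -> 27 infected
Step 8: +6 new -> 33 infected
Step 9: +6 new -> 39 infected
Step 10: +6 new -> 45 infected
Step 11: +3 new -> 48 infected
Step 12: +0 new -> 48 infected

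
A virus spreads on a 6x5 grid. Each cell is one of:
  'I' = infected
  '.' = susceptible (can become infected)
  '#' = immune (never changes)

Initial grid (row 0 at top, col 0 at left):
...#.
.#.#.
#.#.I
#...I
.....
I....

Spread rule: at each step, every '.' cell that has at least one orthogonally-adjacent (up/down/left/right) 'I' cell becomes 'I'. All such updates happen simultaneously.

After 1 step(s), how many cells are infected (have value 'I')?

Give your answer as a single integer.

Answer: 9

Derivation:
Step 0 (initial): 3 infected
Step 1: +6 new -> 9 infected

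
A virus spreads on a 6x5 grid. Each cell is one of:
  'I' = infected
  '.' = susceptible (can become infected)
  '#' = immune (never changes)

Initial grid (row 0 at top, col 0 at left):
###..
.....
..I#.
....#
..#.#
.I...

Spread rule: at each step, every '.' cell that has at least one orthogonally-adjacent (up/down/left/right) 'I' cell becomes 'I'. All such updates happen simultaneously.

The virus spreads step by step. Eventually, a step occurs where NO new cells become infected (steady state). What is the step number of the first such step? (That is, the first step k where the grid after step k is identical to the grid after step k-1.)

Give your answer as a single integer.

Step 0 (initial): 2 infected
Step 1: +6 new -> 8 infected
Step 2: +7 new -> 15 infected
Step 3: +6 new -> 21 infected
Step 4: +2 new -> 23 infected
Step 5: +0 new -> 23 infected

Answer: 5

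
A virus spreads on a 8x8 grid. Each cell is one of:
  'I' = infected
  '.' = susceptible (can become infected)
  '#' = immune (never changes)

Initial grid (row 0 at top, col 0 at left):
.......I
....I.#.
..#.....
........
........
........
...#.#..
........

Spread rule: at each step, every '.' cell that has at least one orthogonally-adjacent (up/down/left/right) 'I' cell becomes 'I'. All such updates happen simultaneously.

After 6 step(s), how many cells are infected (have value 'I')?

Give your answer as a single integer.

Answer: 46

Derivation:
Step 0 (initial): 2 infected
Step 1: +6 new -> 8 infected
Step 2: +7 new -> 15 infected
Step 3: +7 new -> 22 infected
Step 4: +9 new -> 31 infected
Step 5: +9 new -> 40 infected
Step 6: +6 new -> 46 infected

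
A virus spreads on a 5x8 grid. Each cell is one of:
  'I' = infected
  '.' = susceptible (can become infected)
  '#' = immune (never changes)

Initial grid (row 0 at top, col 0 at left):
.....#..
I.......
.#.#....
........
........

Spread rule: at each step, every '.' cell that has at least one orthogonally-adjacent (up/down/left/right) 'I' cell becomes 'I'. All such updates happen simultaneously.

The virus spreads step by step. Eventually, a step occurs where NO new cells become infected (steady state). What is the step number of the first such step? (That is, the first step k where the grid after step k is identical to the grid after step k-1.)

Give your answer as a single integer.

Step 0 (initial): 1 infected
Step 1: +3 new -> 4 infected
Step 2: +3 new -> 7 infected
Step 3: +5 new -> 12 infected
Step 4: +4 new -> 16 infected
Step 5: +5 new -> 21 infected
Step 6: +4 new -> 25 infected
Step 7: +5 new -> 30 infected
Step 8: +4 new -> 34 infected
Step 9: +2 new -> 36 infected
Step 10: +1 new -> 37 infected
Step 11: +0 new -> 37 infected

Answer: 11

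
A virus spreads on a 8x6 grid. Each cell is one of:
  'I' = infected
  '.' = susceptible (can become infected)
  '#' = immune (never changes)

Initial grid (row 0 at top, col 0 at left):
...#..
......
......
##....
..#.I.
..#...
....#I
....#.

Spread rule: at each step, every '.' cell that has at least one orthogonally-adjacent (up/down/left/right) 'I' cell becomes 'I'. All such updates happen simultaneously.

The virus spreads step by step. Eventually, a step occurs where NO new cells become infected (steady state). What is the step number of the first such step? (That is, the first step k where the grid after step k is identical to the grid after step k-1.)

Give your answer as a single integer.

Step 0 (initial): 2 infected
Step 1: +6 new -> 8 infected
Step 2: +4 new -> 12 infected
Step 3: +5 new -> 17 infected
Step 4: +6 new -> 23 infected
Step 5: +5 new -> 28 infected
Step 6: +6 new -> 34 infected
Step 7: +5 new -> 39 infected
Step 8: +2 new -> 41 infected
Step 9: +0 new -> 41 infected

Answer: 9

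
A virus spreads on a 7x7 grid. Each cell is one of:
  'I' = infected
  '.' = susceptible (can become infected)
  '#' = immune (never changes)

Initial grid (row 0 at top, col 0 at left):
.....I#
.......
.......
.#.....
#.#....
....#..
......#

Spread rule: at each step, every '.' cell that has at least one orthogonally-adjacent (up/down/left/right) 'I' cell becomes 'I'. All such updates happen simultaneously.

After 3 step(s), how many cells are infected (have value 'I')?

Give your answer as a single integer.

Answer: 12

Derivation:
Step 0 (initial): 1 infected
Step 1: +2 new -> 3 infected
Step 2: +4 new -> 7 infected
Step 3: +5 new -> 12 infected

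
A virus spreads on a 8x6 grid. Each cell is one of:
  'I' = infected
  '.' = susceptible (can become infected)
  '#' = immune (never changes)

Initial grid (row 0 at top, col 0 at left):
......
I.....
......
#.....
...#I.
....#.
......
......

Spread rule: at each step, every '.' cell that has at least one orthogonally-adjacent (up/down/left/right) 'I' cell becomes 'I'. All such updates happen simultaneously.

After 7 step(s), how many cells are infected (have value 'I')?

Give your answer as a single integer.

Answer: 44

Derivation:
Step 0 (initial): 2 infected
Step 1: +5 new -> 7 infected
Step 2: +7 new -> 14 infected
Step 3: +9 new -> 23 infected
Step 4: +7 new -> 30 infected
Step 5: +6 new -> 36 infected
Step 6: +5 new -> 41 infected
Step 7: +3 new -> 44 infected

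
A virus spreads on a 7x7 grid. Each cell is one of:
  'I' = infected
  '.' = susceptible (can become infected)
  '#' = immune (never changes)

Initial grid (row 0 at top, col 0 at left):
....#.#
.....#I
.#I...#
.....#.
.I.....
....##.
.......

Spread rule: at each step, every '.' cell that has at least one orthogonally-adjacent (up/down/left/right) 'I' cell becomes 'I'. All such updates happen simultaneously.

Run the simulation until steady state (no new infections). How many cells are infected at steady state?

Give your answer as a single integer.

Answer: 40

Derivation:
Step 0 (initial): 3 infected
Step 1: +7 new -> 10 infected
Step 2: +10 new -> 20 infected
Step 3: +11 new -> 31 infected
Step 4: +3 new -> 34 infected
Step 5: +2 new -> 36 infected
Step 6: +3 new -> 39 infected
Step 7: +1 new -> 40 infected
Step 8: +0 new -> 40 infected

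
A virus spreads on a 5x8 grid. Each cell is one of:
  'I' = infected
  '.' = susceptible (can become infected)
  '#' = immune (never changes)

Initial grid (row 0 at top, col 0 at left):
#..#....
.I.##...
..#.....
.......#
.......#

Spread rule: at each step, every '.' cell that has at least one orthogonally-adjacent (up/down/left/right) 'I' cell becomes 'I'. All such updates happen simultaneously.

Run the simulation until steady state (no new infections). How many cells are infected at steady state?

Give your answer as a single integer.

Step 0 (initial): 1 infected
Step 1: +4 new -> 5 infected
Step 2: +3 new -> 8 infected
Step 3: +3 new -> 11 infected
Step 4: +3 new -> 14 infected
Step 5: +3 new -> 17 infected
Step 6: +3 new -> 20 infected
Step 7: +3 new -> 23 infected
Step 8: +3 new -> 26 infected
Step 9: +3 new -> 29 infected
Step 10: +3 new -> 32 infected
Step 11: +1 new -> 33 infected
Step 12: +0 new -> 33 infected

Answer: 33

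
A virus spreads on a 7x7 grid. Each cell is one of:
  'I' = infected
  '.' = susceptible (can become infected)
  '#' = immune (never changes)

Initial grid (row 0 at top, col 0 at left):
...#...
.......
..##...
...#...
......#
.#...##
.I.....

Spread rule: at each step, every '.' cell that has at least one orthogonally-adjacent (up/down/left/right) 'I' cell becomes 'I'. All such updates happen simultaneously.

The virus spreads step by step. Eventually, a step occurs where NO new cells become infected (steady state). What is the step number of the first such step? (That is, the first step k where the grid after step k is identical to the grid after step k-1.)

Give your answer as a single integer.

Answer: 12

Derivation:
Step 0 (initial): 1 infected
Step 1: +2 new -> 3 infected
Step 2: +3 new -> 6 infected
Step 3: +4 new -> 10 infected
Step 4: +6 new -> 16 infected
Step 5: +4 new -> 20 infected
Step 6: +4 new -> 24 infected
Step 7: +4 new -> 28 infected
Step 8: +5 new -> 33 infected
Step 9: +5 new -> 38 infected
Step 10: +2 new -> 40 infected
Step 11: +1 new -> 41 infected
Step 12: +0 new -> 41 infected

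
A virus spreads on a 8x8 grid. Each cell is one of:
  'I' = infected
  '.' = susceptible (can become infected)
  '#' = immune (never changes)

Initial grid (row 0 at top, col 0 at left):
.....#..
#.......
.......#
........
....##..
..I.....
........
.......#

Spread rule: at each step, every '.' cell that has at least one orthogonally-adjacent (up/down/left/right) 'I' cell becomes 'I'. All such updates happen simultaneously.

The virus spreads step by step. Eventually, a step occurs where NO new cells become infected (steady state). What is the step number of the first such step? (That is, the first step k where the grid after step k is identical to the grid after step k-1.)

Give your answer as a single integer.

Answer: 11

Derivation:
Step 0 (initial): 1 infected
Step 1: +4 new -> 5 infected
Step 2: +8 new -> 13 infected
Step 3: +9 new -> 22 infected
Step 4: +9 new -> 31 infected
Step 5: +10 new -> 41 infected
Step 6: +8 new -> 49 infected
Step 7: +5 new -> 54 infected
Step 8: +1 new -> 55 infected
Step 9: +2 new -> 57 infected
Step 10: +1 new -> 58 infected
Step 11: +0 new -> 58 infected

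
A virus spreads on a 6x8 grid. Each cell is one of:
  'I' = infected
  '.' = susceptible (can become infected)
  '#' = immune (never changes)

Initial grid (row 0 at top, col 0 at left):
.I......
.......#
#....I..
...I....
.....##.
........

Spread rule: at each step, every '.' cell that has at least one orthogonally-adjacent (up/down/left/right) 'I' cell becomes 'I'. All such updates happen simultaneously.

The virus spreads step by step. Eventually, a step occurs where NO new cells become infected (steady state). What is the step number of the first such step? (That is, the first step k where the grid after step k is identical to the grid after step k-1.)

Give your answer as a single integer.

Step 0 (initial): 3 infected
Step 1: +11 new -> 14 infected
Step 2: +15 new -> 29 infected
Step 3: +7 new -> 36 infected
Step 4: +5 new -> 41 infected
Step 5: +3 new -> 44 infected
Step 6: +0 new -> 44 infected

Answer: 6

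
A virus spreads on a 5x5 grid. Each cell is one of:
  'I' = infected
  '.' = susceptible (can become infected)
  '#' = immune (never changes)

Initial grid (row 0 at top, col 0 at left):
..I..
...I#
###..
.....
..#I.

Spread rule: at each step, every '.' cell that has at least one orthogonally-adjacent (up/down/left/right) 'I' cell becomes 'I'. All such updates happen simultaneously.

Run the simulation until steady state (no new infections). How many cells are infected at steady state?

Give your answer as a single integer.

Answer: 20

Derivation:
Step 0 (initial): 3 infected
Step 1: +6 new -> 9 infected
Step 2: +6 new -> 15 infected
Step 3: +2 new -> 17 infected
Step 4: +2 new -> 19 infected
Step 5: +1 new -> 20 infected
Step 6: +0 new -> 20 infected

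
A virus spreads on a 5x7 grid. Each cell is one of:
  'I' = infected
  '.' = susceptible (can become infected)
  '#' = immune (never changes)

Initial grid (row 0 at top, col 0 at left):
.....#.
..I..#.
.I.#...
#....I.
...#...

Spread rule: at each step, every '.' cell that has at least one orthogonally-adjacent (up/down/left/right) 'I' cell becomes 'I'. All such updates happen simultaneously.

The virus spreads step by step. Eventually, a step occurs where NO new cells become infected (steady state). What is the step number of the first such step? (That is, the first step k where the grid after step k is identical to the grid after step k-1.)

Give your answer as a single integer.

Answer: 5

Derivation:
Step 0 (initial): 3 infected
Step 1: +10 new -> 13 infected
Step 2: +11 new -> 24 infected
Step 3: +5 new -> 29 infected
Step 4: +1 new -> 30 infected
Step 5: +0 new -> 30 infected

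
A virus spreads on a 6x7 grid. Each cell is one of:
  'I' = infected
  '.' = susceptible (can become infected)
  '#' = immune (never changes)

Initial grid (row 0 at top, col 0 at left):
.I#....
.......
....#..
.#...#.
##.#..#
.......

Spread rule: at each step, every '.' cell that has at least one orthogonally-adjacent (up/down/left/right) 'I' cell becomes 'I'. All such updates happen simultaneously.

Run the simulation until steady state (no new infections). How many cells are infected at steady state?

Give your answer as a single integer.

Answer: 34

Derivation:
Step 0 (initial): 1 infected
Step 1: +2 new -> 3 infected
Step 2: +3 new -> 6 infected
Step 3: +3 new -> 9 infected
Step 4: +5 new -> 14 infected
Step 5: +4 new -> 18 infected
Step 6: +5 new -> 23 infected
Step 7: +5 new -> 28 infected
Step 8: +4 new -> 32 infected
Step 9: +1 new -> 33 infected
Step 10: +1 new -> 34 infected
Step 11: +0 new -> 34 infected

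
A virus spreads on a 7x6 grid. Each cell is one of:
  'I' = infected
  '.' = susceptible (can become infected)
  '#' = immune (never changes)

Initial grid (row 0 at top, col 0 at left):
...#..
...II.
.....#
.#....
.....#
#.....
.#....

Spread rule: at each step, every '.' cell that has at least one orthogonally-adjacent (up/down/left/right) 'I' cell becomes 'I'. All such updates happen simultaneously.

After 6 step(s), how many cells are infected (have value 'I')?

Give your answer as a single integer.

Step 0 (initial): 2 infected
Step 1: +5 new -> 7 infected
Step 2: +6 new -> 13 infected
Step 3: +7 new -> 20 infected
Step 4: +5 new -> 25 infected
Step 5: +6 new -> 31 infected
Step 6: +4 new -> 35 infected

Answer: 35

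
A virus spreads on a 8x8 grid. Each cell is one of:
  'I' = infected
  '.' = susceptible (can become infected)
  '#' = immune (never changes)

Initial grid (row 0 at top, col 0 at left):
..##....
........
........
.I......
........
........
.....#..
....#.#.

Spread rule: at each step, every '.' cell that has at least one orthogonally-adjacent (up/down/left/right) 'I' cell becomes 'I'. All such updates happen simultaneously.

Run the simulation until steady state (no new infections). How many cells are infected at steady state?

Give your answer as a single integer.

Answer: 58

Derivation:
Step 0 (initial): 1 infected
Step 1: +4 new -> 5 infected
Step 2: +7 new -> 12 infected
Step 3: +9 new -> 21 infected
Step 4: +9 new -> 30 infected
Step 5: +8 new -> 38 infected
Step 6: +8 new -> 46 infected
Step 7: +5 new -> 51 infected
Step 8: +4 new -> 55 infected
Step 9: +2 new -> 57 infected
Step 10: +1 new -> 58 infected
Step 11: +0 new -> 58 infected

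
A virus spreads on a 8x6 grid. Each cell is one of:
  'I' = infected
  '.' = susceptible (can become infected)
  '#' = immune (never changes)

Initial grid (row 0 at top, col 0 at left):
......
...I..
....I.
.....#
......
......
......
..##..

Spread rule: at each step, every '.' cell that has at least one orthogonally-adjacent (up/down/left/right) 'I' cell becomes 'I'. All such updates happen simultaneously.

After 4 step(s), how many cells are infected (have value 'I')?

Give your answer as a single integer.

Step 0 (initial): 2 infected
Step 1: +6 new -> 8 infected
Step 2: +7 new -> 15 infected
Step 3: +8 new -> 23 infected
Step 4: +7 new -> 30 infected

Answer: 30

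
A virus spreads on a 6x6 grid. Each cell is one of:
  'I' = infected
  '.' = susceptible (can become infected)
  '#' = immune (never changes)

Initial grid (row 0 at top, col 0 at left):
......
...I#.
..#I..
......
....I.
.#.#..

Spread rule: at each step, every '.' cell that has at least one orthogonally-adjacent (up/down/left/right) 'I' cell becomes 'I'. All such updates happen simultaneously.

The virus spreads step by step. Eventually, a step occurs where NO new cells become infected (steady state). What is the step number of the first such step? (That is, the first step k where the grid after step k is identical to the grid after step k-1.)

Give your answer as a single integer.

Step 0 (initial): 3 infected
Step 1: +8 new -> 11 infected
Step 2: +8 new -> 19 infected
Step 3: +8 new -> 27 infected
Step 4: +4 new -> 31 infected
Step 5: +1 new -> 32 infected
Step 6: +0 new -> 32 infected

Answer: 6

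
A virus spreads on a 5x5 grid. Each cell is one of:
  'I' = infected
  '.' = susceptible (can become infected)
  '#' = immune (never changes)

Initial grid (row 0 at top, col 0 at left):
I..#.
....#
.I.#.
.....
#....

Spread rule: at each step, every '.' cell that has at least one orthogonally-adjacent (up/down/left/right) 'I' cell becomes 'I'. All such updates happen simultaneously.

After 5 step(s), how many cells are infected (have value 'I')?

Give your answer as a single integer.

Answer: 20

Derivation:
Step 0 (initial): 2 infected
Step 1: +6 new -> 8 infected
Step 2: +5 new -> 13 infected
Step 3: +3 new -> 16 infected
Step 4: +2 new -> 18 infected
Step 5: +2 new -> 20 infected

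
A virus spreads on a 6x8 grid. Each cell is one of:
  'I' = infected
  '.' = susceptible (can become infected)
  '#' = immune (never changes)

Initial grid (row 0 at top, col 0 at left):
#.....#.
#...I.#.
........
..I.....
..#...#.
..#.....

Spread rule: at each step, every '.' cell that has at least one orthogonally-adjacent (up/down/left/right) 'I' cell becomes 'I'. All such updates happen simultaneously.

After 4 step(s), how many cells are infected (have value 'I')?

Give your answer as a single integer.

Step 0 (initial): 2 infected
Step 1: +7 new -> 9 infected
Step 2: +10 new -> 19 infected
Step 3: +9 new -> 28 infected
Step 4: +6 new -> 34 infected

Answer: 34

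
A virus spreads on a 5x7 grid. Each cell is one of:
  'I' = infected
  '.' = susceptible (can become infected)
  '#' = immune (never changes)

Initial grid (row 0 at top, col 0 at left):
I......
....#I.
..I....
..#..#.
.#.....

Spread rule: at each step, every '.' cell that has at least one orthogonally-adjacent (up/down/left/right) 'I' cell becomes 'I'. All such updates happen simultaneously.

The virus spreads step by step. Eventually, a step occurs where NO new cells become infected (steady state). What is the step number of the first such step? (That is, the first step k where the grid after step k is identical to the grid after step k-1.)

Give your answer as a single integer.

Answer: 6

Derivation:
Step 0 (initial): 3 infected
Step 1: +8 new -> 11 infected
Step 2: +10 new -> 21 infected
Step 3: +5 new -> 26 infected
Step 4: +4 new -> 30 infected
Step 5: +1 new -> 31 infected
Step 6: +0 new -> 31 infected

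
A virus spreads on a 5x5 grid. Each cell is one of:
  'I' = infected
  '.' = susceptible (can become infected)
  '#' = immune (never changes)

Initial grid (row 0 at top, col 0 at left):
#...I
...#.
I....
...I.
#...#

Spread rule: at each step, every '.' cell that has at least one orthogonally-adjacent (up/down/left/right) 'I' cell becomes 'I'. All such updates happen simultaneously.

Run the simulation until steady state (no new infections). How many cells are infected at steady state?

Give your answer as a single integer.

Step 0 (initial): 3 infected
Step 1: +9 new -> 12 infected
Step 2: +6 new -> 18 infected
Step 3: +3 new -> 21 infected
Step 4: +0 new -> 21 infected

Answer: 21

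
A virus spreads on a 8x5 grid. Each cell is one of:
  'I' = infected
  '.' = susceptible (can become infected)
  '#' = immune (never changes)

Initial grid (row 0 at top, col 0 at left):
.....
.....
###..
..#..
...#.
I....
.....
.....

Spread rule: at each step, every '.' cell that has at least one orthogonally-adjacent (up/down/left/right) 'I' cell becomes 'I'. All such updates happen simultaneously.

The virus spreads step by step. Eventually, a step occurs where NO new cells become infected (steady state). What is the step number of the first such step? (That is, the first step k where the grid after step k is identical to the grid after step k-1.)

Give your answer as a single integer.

Step 0 (initial): 1 infected
Step 1: +3 new -> 4 infected
Step 2: +5 new -> 9 infected
Step 3: +5 new -> 14 infected
Step 4: +3 new -> 17 infected
Step 5: +3 new -> 20 infected
Step 6: +2 new -> 22 infected
Step 7: +2 new -> 24 infected
Step 8: +2 new -> 26 infected
Step 9: +2 new -> 28 infected
Step 10: +2 new -> 30 infected
Step 11: +2 new -> 32 infected
Step 12: +2 new -> 34 infected
Step 13: +1 new -> 35 infected
Step 14: +0 new -> 35 infected

Answer: 14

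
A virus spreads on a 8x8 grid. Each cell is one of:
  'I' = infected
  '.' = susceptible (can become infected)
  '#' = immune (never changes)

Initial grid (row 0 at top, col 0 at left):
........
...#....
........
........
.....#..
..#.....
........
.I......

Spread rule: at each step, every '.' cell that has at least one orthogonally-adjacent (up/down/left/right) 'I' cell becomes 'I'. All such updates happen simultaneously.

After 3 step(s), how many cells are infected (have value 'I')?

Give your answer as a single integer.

Answer: 12

Derivation:
Step 0 (initial): 1 infected
Step 1: +3 new -> 4 infected
Step 2: +4 new -> 8 infected
Step 3: +4 new -> 12 infected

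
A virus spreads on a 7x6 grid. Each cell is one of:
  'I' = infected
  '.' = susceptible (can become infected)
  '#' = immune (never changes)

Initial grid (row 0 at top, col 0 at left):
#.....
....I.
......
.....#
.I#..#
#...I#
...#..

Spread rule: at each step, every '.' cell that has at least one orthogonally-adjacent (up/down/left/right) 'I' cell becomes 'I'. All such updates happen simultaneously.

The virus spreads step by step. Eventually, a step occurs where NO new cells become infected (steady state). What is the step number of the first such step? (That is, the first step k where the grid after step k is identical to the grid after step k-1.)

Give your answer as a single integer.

Step 0 (initial): 3 infected
Step 1: +10 new -> 13 infected
Step 2: +13 new -> 26 infected
Step 3: +7 new -> 33 infected
Step 4: +2 new -> 35 infected
Step 5: +0 new -> 35 infected

Answer: 5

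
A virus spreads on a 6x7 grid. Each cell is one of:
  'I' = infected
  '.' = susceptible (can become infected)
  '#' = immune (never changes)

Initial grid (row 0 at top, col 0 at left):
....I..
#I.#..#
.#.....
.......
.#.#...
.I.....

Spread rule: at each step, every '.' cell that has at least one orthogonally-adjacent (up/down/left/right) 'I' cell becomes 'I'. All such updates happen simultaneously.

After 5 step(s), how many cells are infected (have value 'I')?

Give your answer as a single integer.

Answer: 35

Derivation:
Step 0 (initial): 3 infected
Step 1: +7 new -> 10 infected
Step 2: +9 new -> 19 infected
Step 3: +6 new -> 25 infected
Step 4: +7 new -> 32 infected
Step 5: +3 new -> 35 infected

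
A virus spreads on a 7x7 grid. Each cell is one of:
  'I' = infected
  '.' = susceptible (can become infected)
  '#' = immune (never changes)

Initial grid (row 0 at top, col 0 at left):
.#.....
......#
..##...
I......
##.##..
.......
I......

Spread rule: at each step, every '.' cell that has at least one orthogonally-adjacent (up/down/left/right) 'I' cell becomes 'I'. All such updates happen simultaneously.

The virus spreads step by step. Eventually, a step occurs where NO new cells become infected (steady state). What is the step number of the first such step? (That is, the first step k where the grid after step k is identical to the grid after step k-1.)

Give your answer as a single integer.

Step 0 (initial): 2 infected
Step 1: +4 new -> 6 infected
Step 2: +5 new -> 11 infected
Step 3: +6 new -> 17 infected
Step 4: +4 new -> 21 infected
Step 5: +6 new -> 27 infected
Step 6: +7 new -> 34 infected
Step 7: +5 new -> 39 infected
Step 8: +1 new -> 40 infected
Step 9: +1 new -> 41 infected
Step 10: +0 new -> 41 infected

Answer: 10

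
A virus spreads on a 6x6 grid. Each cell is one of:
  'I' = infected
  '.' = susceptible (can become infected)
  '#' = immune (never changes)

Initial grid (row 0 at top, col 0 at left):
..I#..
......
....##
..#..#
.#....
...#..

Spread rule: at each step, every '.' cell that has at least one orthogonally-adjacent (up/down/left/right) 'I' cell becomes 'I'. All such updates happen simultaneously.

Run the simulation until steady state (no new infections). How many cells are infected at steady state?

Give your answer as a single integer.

Answer: 29

Derivation:
Step 0 (initial): 1 infected
Step 1: +2 new -> 3 infected
Step 2: +4 new -> 7 infected
Step 3: +4 new -> 11 infected
Step 4: +5 new -> 16 infected
Step 5: +4 new -> 20 infected
Step 6: +3 new -> 23 infected
Step 7: +4 new -> 27 infected
Step 8: +2 new -> 29 infected
Step 9: +0 new -> 29 infected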